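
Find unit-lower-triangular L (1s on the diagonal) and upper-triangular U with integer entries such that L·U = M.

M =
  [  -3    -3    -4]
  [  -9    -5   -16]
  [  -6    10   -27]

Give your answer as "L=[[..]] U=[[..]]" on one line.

  R1 -= 3·R0 → [0,4,-4]
  R2 -= 2·R0 → [0,16,-19]
  R2 -= 4·R1 → [0,0,-3]

L=[[1,0,0],[3,1,0],[2,4,1]] U=[[-3,-3,-4],[0,4,-4],[0,0,-3]]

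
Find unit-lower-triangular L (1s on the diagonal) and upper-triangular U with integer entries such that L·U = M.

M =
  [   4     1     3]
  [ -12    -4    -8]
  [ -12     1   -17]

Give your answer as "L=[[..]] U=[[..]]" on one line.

  r1 -= -3·r0 → [0,-1,1]
  r2 -= -3·r0 → [0,4,-8]
  r2 -= -4·r1 → [0,0,-4]

L=[[1,0,0],[-3,1,0],[-3,-4,1]] U=[[4,1,3],[0,-1,1],[0,0,-4]]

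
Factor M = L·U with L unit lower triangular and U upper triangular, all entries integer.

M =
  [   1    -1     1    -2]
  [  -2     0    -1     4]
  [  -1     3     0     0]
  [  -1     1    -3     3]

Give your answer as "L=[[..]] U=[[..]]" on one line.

  R1 -= -2·R0 → [0,-2,1,0]
  R2 -= -1·R0 → [0,2,1,-2]
  R3 -= -1·R0 → [0,0,-2,1]
  R2 -= -1·R1 → [0,0,2,-2]
  R3 -= 0·R1 → [0,0,-2,1]
  R3 -= -1·R2 → [0,0,0,-1]

L=[[1,0,0,0],[-2,1,0,0],[-1,-1,1,0],[-1,0,-1,1]] U=[[1,-1,1,-2],[0,-2,1,0],[0,0,2,-2],[0,0,0,-1]]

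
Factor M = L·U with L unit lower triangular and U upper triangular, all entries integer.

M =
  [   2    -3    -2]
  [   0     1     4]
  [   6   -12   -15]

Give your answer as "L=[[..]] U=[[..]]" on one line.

L=[[1,0,0],[0,1,0],[3,-3,1]] U=[[2,-3,-2],[0,1,4],[0,0,3]]

  R1 -= 0·R0 → [0,1,4]
  R2 -= 3·R0 → [0,-3,-9]
  R2 -= -3·R1 → [0,0,3]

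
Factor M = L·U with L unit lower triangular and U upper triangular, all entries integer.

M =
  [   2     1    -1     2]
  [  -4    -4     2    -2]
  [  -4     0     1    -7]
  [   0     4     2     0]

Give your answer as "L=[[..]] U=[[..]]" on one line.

  R1 -= -2·R0 → [0,-2,0,2]
  R2 -= -2·R0 → [0,2,-1,-3]
  R3 -= 0·R0 → [0,4,2,0]
  R2 -= -1·R1 → [0,0,-1,-1]
  R3 -= -2·R1 → [0,0,2,4]
  R3 -= -2·R2 → [0,0,0,2]

L=[[1,0,0,0],[-2,1,0,0],[-2,-1,1,0],[0,-2,-2,1]] U=[[2,1,-1,2],[0,-2,0,2],[0,0,-1,-1],[0,0,0,2]]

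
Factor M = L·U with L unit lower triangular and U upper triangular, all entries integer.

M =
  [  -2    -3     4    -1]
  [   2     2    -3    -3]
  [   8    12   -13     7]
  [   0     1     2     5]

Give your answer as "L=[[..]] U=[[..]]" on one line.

L=[[1,0,0,0],[-1,1,0,0],[-4,0,1,0],[0,-1,1,1]] U=[[-2,-3,4,-1],[0,-1,1,-4],[0,0,3,3],[0,0,0,-2]]

  row1 -= -1·row0 → [0,-1,1,-4]
  row2 -= -4·row0 → [0,0,3,3]
  row3 -= 0·row0 → [0,1,2,5]
  row2 -= 0·row1 → [0,0,3,3]
  row3 -= -1·row1 → [0,0,3,1]
  row3 -= 1·row2 → [0,0,0,-2]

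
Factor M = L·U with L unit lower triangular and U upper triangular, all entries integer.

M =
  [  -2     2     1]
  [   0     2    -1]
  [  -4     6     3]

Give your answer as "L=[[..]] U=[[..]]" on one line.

  R1 -= 0·R0 → [0,2,-1]
  R2 -= 2·R0 → [0,2,1]
  R2 -= 1·R1 → [0,0,2]

L=[[1,0,0],[0,1,0],[2,1,1]] U=[[-2,2,1],[0,2,-1],[0,0,2]]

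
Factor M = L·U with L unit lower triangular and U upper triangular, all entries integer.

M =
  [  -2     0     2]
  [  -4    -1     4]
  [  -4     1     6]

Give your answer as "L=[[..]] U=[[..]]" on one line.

  R1 -= 2·R0 → [0,-1,0]
  R2 -= 2·R0 → [0,1,2]
  R2 -= -1·R1 → [0,0,2]

L=[[1,0,0],[2,1,0],[2,-1,1]] U=[[-2,0,2],[0,-1,0],[0,0,2]]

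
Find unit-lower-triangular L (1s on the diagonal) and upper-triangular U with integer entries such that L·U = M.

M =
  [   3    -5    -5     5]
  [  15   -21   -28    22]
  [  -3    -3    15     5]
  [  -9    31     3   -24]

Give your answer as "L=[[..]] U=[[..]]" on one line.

L=[[1,0,0,0],[5,1,0,0],[-1,-2,1,0],[-3,4,0,1]] U=[[3,-5,-5,5],[0,4,-3,-3],[0,0,4,4],[0,0,0,3]]

  row1 -= 5·row0 → [0,4,-3,-3]
  row2 -= -1·row0 → [0,-8,10,10]
  row3 -= -3·row0 → [0,16,-12,-9]
  row2 -= -2·row1 → [0,0,4,4]
  row3 -= 4·row1 → [0,0,0,3]
  row3 -= 0·row2 → [0,0,0,3]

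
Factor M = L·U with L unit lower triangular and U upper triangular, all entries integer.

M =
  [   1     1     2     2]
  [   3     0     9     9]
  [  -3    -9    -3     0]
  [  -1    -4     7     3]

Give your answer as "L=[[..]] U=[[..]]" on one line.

  r1 -= 3·r0 → [0,-3,3,3]
  r2 -= -3·r0 → [0,-6,3,6]
  r3 -= -1·r0 → [0,-3,9,5]
  r2 -= 2·r1 → [0,0,-3,0]
  r3 -= 1·r1 → [0,0,6,2]
  r3 -= -2·r2 → [0,0,0,2]

L=[[1,0,0,0],[3,1,0,0],[-3,2,1,0],[-1,1,-2,1]] U=[[1,1,2,2],[0,-3,3,3],[0,0,-3,0],[0,0,0,2]]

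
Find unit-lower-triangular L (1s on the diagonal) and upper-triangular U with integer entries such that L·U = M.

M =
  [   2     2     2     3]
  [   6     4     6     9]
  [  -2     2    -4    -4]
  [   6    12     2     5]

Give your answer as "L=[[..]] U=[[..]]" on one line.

  R1 -= 3·R0 → [0,-2,0,0]
  R2 -= -1·R0 → [0,4,-2,-1]
  R3 -= 3·R0 → [0,6,-4,-4]
  R2 -= -2·R1 → [0,0,-2,-1]
  R3 -= -3·R1 → [0,0,-4,-4]
  R3 -= 2·R2 → [0,0,0,-2]

L=[[1,0,0,0],[3,1,0,0],[-1,-2,1,0],[3,-3,2,1]] U=[[2,2,2,3],[0,-2,0,0],[0,0,-2,-1],[0,0,0,-2]]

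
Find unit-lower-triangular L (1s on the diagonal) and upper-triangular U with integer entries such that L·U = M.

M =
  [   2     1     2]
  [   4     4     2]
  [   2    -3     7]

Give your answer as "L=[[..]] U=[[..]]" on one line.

  R1 -= 2·R0 → [0,2,-2]
  R2 -= 1·R0 → [0,-4,5]
  R2 -= -2·R1 → [0,0,1]

L=[[1,0,0],[2,1,0],[1,-2,1]] U=[[2,1,2],[0,2,-2],[0,0,1]]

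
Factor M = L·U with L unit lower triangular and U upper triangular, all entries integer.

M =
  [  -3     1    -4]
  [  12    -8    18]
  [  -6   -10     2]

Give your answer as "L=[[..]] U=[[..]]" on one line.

L=[[1,0,0],[-4,1,0],[2,3,1]] U=[[-3,1,-4],[0,-4,2],[0,0,4]]

  R1 -= -4·R0 → [0,-4,2]
  R2 -= 2·R0 → [0,-12,10]
  R2 -= 3·R1 → [0,0,4]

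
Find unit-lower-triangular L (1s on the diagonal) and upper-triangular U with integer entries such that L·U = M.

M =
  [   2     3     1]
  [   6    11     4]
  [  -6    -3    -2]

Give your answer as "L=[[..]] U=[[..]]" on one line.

L=[[1,0,0],[3,1,0],[-3,3,1]] U=[[2,3,1],[0,2,1],[0,0,-2]]

  row1 -= 3·row0 → [0,2,1]
  row2 -= -3·row0 → [0,6,1]
  row2 -= 3·row1 → [0,0,-2]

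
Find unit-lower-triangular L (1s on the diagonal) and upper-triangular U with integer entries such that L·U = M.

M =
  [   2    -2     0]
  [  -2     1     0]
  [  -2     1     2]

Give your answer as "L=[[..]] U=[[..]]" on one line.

  row1 -= -1·row0 → [0,-1,0]
  row2 -= -1·row0 → [0,-1,2]
  row2 -= 1·row1 → [0,0,2]

L=[[1,0,0],[-1,1,0],[-1,1,1]] U=[[2,-2,0],[0,-1,0],[0,0,2]]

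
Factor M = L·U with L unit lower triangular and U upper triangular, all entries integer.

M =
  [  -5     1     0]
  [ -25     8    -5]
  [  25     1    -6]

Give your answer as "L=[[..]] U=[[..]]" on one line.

  r1 -= 5·r0 → [0,3,-5]
  r2 -= -5·r0 → [0,6,-6]
  r2 -= 2·r1 → [0,0,4]

L=[[1,0,0],[5,1,0],[-5,2,1]] U=[[-5,1,0],[0,3,-5],[0,0,4]]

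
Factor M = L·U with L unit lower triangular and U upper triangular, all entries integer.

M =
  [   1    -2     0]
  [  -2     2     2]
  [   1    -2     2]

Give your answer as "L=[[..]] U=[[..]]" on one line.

  R1 -= -2·R0 → [0,-2,2]
  R2 -= 1·R0 → [0,0,2]
  R2 -= 0·R1 → [0,0,2]

L=[[1,0,0],[-2,1,0],[1,0,1]] U=[[1,-2,0],[0,-2,2],[0,0,2]]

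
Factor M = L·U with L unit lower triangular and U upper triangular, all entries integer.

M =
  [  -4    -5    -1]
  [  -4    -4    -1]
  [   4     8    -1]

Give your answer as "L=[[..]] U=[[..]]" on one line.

  R1 -= 1·R0 → [0,1,0]
  R2 -= -1·R0 → [0,3,-2]
  R2 -= 3·R1 → [0,0,-2]

L=[[1,0,0],[1,1,0],[-1,3,1]] U=[[-4,-5,-1],[0,1,0],[0,0,-2]]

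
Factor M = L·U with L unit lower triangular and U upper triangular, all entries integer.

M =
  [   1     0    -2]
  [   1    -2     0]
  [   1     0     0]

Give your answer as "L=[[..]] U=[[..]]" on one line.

  R1 -= 1·R0 → [0,-2,2]
  R2 -= 1·R0 → [0,0,2]
  R2 -= 0·R1 → [0,0,2]

L=[[1,0,0],[1,1,0],[1,0,1]] U=[[1,0,-2],[0,-2,2],[0,0,2]]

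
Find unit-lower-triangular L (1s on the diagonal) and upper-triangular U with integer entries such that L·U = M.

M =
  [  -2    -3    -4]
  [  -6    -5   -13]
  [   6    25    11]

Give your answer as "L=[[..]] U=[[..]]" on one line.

L=[[1,0,0],[3,1,0],[-3,4,1]] U=[[-2,-3,-4],[0,4,-1],[0,0,3]]

  row1 -= 3·row0 → [0,4,-1]
  row2 -= -3·row0 → [0,16,-1]
  row2 -= 4·row1 → [0,0,3]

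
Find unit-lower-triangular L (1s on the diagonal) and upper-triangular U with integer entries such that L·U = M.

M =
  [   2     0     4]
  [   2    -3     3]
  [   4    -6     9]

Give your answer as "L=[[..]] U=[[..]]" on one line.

  r1 -= 1·r0 → [0,-3,-1]
  r2 -= 2·r0 → [0,-6,1]
  r2 -= 2·r1 → [0,0,3]

L=[[1,0,0],[1,1,0],[2,2,1]] U=[[2,0,4],[0,-3,-1],[0,0,3]]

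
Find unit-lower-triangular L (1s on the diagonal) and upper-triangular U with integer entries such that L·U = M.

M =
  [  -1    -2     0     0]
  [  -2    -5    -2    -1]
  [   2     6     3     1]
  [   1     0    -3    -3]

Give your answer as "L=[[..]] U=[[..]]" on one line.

L=[[1,0,0,0],[2,1,0,0],[-2,-2,1,0],[-1,2,-1,1]] U=[[-1,-2,0,0],[0,-1,-2,-1],[0,0,-1,-1],[0,0,0,-2]]

  R1 -= 2·R0 → [0,-1,-2,-1]
  R2 -= -2·R0 → [0,2,3,1]
  R3 -= -1·R0 → [0,-2,-3,-3]
  R2 -= -2·R1 → [0,0,-1,-1]
  R3 -= 2·R1 → [0,0,1,-1]
  R3 -= -1·R2 → [0,0,0,-2]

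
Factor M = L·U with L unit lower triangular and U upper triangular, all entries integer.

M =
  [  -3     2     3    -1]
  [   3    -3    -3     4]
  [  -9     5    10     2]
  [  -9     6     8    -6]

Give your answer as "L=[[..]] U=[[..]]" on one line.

  R1 -= -1·R0 → [0,-1,0,3]
  R2 -= 3·R0 → [0,-1,1,5]
  R3 -= 3·R0 → [0,0,-1,-3]
  R2 -= 1·R1 → [0,0,1,2]
  R3 -= 0·R1 → [0,0,-1,-3]
  R3 -= -1·R2 → [0,0,0,-1]

L=[[1,0,0,0],[-1,1,0,0],[3,1,1,0],[3,0,-1,1]] U=[[-3,2,3,-1],[0,-1,0,3],[0,0,1,2],[0,0,0,-1]]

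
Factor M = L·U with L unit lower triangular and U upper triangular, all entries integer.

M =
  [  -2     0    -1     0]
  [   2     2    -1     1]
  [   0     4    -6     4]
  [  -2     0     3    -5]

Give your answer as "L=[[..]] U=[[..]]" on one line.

  row1 -= -1·row0 → [0,2,-2,1]
  row2 -= 0·row0 → [0,4,-6,4]
  row3 -= 1·row0 → [0,0,4,-5]
  row2 -= 2·row1 → [0,0,-2,2]
  row3 -= 0·row1 → [0,0,4,-5]
  row3 -= -2·row2 → [0,0,0,-1]

L=[[1,0,0,0],[-1,1,0,0],[0,2,1,0],[1,0,-2,1]] U=[[-2,0,-1,0],[0,2,-2,1],[0,0,-2,2],[0,0,0,-1]]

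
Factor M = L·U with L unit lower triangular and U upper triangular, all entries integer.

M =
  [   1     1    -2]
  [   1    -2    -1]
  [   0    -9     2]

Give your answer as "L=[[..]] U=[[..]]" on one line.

  row1 -= 1·row0 → [0,-3,1]
  row2 -= 0·row0 → [0,-9,2]
  row2 -= 3·row1 → [0,0,-1]

L=[[1,0,0],[1,1,0],[0,3,1]] U=[[1,1,-2],[0,-3,1],[0,0,-1]]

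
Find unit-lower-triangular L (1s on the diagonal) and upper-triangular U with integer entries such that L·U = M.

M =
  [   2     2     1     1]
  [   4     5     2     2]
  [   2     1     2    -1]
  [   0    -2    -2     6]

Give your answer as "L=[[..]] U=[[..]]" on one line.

  r1 -= 2·r0 → [0,1,0,0]
  r2 -= 1·r0 → [0,-1,1,-2]
  r3 -= 0·r0 → [0,-2,-2,6]
  r2 -= -1·r1 → [0,0,1,-2]
  r3 -= -2·r1 → [0,0,-2,6]
  r3 -= -2·r2 → [0,0,0,2]

L=[[1,0,0,0],[2,1,0,0],[1,-1,1,0],[0,-2,-2,1]] U=[[2,2,1,1],[0,1,0,0],[0,0,1,-2],[0,0,0,2]]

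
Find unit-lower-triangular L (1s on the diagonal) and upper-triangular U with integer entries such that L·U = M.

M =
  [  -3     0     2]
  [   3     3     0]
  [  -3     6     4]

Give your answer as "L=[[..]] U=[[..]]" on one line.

L=[[1,0,0],[-1,1,0],[1,2,1]] U=[[-3,0,2],[0,3,2],[0,0,-2]]

  R1 -= -1·R0 → [0,3,2]
  R2 -= 1·R0 → [0,6,2]
  R2 -= 2·R1 → [0,0,-2]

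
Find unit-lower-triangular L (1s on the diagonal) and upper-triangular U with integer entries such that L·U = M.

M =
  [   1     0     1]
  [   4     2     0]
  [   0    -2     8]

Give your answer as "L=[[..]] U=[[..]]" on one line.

L=[[1,0,0],[4,1,0],[0,-1,1]] U=[[1,0,1],[0,2,-4],[0,0,4]]

  r1 -= 4·r0 → [0,2,-4]
  r2 -= 0·r0 → [0,-2,8]
  r2 -= -1·r1 → [0,0,4]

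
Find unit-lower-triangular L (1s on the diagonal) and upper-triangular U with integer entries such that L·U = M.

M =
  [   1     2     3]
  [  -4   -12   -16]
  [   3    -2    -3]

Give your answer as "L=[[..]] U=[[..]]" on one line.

L=[[1,0,0],[-4,1,0],[3,2,1]] U=[[1,2,3],[0,-4,-4],[0,0,-4]]

  r1 -= -4·r0 → [0,-4,-4]
  r2 -= 3·r0 → [0,-8,-12]
  r2 -= 2·r1 → [0,0,-4]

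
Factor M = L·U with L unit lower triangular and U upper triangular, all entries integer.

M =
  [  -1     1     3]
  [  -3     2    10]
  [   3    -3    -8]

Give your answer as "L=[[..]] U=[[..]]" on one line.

  r1 -= 3·r0 → [0,-1,1]
  r2 -= -3·r0 → [0,0,1]
  r2 -= 0·r1 → [0,0,1]

L=[[1,0,0],[3,1,0],[-3,0,1]] U=[[-1,1,3],[0,-1,1],[0,0,1]]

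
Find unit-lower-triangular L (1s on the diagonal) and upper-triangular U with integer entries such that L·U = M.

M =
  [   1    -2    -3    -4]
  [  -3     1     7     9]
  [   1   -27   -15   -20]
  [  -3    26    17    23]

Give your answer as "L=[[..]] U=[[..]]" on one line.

L=[[1,0,0,0],[-3,1,0,0],[1,5,1,0],[-3,-4,0,1]] U=[[1,-2,-3,-4],[0,-5,-2,-3],[0,0,-2,-1],[0,0,0,-1]]

  R1 -= -3·R0 → [0,-5,-2,-3]
  R2 -= 1·R0 → [0,-25,-12,-16]
  R3 -= -3·R0 → [0,20,8,11]
  R2 -= 5·R1 → [0,0,-2,-1]
  R3 -= -4·R1 → [0,0,0,-1]
  R3 -= 0·R2 → [0,0,0,-1]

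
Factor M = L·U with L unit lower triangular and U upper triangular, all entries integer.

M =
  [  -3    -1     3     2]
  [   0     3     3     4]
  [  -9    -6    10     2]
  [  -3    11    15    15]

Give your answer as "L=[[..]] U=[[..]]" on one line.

L=[[1,0,0,0],[0,1,0,0],[3,-1,1,0],[1,4,0,1]] U=[[-3,-1,3,2],[0,3,3,4],[0,0,4,0],[0,0,0,-3]]

  row1 -= 0·row0 → [0,3,3,4]
  row2 -= 3·row0 → [0,-3,1,-4]
  row3 -= 1·row0 → [0,12,12,13]
  row2 -= -1·row1 → [0,0,4,0]
  row3 -= 4·row1 → [0,0,0,-3]
  row3 -= 0·row2 → [0,0,0,-3]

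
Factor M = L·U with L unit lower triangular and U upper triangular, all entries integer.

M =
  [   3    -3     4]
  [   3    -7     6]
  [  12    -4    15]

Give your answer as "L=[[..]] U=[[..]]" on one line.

L=[[1,0,0],[1,1,0],[4,-2,1]] U=[[3,-3,4],[0,-4,2],[0,0,3]]

  row1 -= 1·row0 → [0,-4,2]
  row2 -= 4·row0 → [0,8,-1]
  row2 -= -2·row1 → [0,0,3]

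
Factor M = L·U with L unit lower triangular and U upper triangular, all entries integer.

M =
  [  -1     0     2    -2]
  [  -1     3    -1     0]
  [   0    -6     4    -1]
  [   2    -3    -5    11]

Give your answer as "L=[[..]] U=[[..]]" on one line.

L=[[1,0,0,0],[1,1,0,0],[0,-2,1,0],[-2,-1,2,1]] U=[[-1,0,2,-2],[0,3,-3,2],[0,0,-2,3],[0,0,0,3]]

  row1 -= 1·row0 → [0,3,-3,2]
  row2 -= 0·row0 → [0,-6,4,-1]
  row3 -= -2·row0 → [0,-3,-1,7]
  row2 -= -2·row1 → [0,0,-2,3]
  row3 -= -1·row1 → [0,0,-4,9]
  row3 -= 2·row2 → [0,0,0,3]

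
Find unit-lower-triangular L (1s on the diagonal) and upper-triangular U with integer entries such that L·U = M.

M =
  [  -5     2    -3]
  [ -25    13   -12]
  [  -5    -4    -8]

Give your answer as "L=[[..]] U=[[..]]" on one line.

L=[[1,0,0],[5,1,0],[1,-2,1]] U=[[-5,2,-3],[0,3,3],[0,0,1]]

  row1 -= 5·row0 → [0,3,3]
  row2 -= 1·row0 → [0,-6,-5]
  row2 -= -2·row1 → [0,0,1]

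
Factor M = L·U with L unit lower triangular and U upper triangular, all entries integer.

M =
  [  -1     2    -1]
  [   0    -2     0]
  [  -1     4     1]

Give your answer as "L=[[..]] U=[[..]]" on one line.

  row1 -= 0·row0 → [0,-2,0]
  row2 -= 1·row0 → [0,2,2]
  row2 -= -1·row1 → [0,0,2]

L=[[1,0,0],[0,1,0],[1,-1,1]] U=[[-1,2,-1],[0,-2,0],[0,0,2]]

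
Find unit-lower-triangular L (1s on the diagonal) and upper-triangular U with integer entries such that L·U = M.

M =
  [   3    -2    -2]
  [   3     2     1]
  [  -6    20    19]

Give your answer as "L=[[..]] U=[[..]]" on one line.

  R1 -= 1·R0 → [0,4,3]
  R2 -= -2·R0 → [0,16,15]
  R2 -= 4·R1 → [0,0,3]

L=[[1,0,0],[1,1,0],[-2,4,1]] U=[[3,-2,-2],[0,4,3],[0,0,3]]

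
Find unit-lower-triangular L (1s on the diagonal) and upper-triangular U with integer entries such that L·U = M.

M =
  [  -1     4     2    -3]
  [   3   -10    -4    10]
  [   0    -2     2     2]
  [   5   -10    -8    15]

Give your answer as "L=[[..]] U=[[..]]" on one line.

L=[[1,0,0,0],[-3,1,0,0],[0,-1,1,0],[-5,5,-2,1]] U=[[-1,4,2,-3],[0,2,2,1],[0,0,4,3],[0,0,0,1]]

  row1 -= -3·row0 → [0,2,2,1]
  row2 -= 0·row0 → [0,-2,2,2]
  row3 -= -5·row0 → [0,10,2,0]
  row2 -= -1·row1 → [0,0,4,3]
  row3 -= 5·row1 → [0,0,-8,-5]
  row3 -= -2·row2 → [0,0,0,1]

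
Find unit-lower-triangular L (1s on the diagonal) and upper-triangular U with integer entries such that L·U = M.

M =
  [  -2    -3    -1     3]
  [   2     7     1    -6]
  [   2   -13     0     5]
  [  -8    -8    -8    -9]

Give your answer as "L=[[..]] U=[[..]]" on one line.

  r1 -= -1·r0 → [0,4,0,-3]
  r2 -= -1·r0 → [0,-16,-1,8]
  r3 -= 4·r0 → [0,4,-4,-21]
  r2 -= -4·r1 → [0,0,-1,-4]
  r3 -= 1·r1 → [0,0,-4,-18]
  r3 -= 4·r2 → [0,0,0,-2]

L=[[1,0,0,0],[-1,1,0,0],[-1,-4,1,0],[4,1,4,1]] U=[[-2,-3,-1,3],[0,4,0,-3],[0,0,-1,-4],[0,0,0,-2]]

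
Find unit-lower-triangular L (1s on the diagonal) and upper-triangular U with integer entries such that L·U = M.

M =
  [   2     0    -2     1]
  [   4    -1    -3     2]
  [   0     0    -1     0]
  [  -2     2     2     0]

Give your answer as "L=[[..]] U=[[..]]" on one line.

  row1 -= 2·row0 → [0,-1,1,0]
  row2 -= 0·row0 → [0,0,-1,0]
  row3 -= -1·row0 → [0,2,0,1]
  row2 -= 0·row1 → [0,0,-1,0]
  row3 -= -2·row1 → [0,0,2,1]
  row3 -= -2·row2 → [0,0,0,1]

L=[[1,0,0,0],[2,1,0,0],[0,0,1,0],[-1,-2,-2,1]] U=[[2,0,-2,1],[0,-1,1,0],[0,0,-1,0],[0,0,0,1]]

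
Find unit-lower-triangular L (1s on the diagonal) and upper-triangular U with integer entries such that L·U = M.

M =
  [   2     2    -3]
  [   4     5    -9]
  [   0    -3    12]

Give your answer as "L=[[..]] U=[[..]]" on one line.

L=[[1,0,0],[2,1,0],[0,-3,1]] U=[[2,2,-3],[0,1,-3],[0,0,3]]

  r1 -= 2·r0 → [0,1,-3]
  r2 -= 0·r0 → [0,-3,12]
  r2 -= -3·r1 → [0,0,3]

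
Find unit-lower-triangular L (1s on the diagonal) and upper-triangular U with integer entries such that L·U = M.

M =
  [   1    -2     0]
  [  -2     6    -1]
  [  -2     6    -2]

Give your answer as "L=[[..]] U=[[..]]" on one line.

  r1 -= -2·r0 → [0,2,-1]
  r2 -= -2·r0 → [0,2,-2]
  r2 -= 1·r1 → [0,0,-1]

L=[[1,0,0],[-2,1,0],[-2,1,1]] U=[[1,-2,0],[0,2,-1],[0,0,-1]]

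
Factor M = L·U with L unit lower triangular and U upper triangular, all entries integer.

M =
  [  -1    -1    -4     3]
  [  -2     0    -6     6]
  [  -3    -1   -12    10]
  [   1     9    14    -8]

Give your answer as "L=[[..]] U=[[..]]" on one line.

L=[[1,0,0,0],[2,1,0,0],[3,1,1,0],[-1,4,-1,1]] U=[[-1,-1,-4,3],[0,2,2,0],[0,0,-2,1],[0,0,0,-4]]

  row1 -= 2·row0 → [0,2,2,0]
  row2 -= 3·row0 → [0,2,0,1]
  row3 -= -1·row0 → [0,8,10,-5]
  row2 -= 1·row1 → [0,0,-2,1]
  row3 -= 4·row1 → [0,0,2,-5]
  row3 -= -1·row2 → [0,0,0,-4]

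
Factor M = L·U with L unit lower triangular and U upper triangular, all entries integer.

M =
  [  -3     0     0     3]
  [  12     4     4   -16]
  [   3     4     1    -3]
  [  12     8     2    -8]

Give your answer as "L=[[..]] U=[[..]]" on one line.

  r1 -= -4·r0 → [0,4,4,-4]
  r2 -= -1·r0 → [0,4,1,0]
  r3 -= -4·r0 → [0,8,2,4]
  r2 -= 1·r1 → [0,0,-3,4]
  r3 -= 2·r1 → [0,0,-6,12]
  r3 -= 2·r2 → [0,0,0,4]

L=[[1,0,0,0],[-4,1,0,0],[-1,1,1,0],[-4,2,2,1]] U=[[-3,0,0,3],[0,4,4,-4],[0,0,-3,4],[0,0,0,4]]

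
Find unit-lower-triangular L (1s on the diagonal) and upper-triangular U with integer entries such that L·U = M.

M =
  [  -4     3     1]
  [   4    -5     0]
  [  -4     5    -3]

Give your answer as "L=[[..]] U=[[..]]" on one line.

L=[[1,0,0],[-1,1,0],[1,-1,1]] U=[[-4,3,1],[0,-2,1],[0,0,-3]]

  r1 -= -1·r0 → [0,-2,1]
  r2 -= 1·r0 → [0,2,-4]
  r2 -= -1·r1 → [0,0,-3]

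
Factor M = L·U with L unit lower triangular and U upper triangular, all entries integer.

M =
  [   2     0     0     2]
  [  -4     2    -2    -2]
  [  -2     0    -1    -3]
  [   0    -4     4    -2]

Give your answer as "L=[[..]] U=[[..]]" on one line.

  r1 -= -2·r0 → [0,2,-2,2]
  r2 -= -1·r0 → [0,0,-1,-1]
  r3 -= 0·r0 → [0,-4,4,-2]
  r2 -= 0·r1 → [0,0,-1,-1]
  r3 -= -2·r1 → [0,0,0,2]
  r3 -= 0·r2 → [0,0,0,2]

L=[[1,0,0,0],[-2,1,0,0],[-1,0,1,0],[0,-2,0,1]] U=[[2,0,0,2],[0,2,-2,2],[0,0,-1,-1],[0,0,0,2]]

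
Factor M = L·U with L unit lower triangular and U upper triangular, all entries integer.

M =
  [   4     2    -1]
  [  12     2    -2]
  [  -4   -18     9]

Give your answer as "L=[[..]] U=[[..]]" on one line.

  row1 -= 3·row0 → [0,-4,1]
  row2 -= -1·row0 → [0,-16,8]
  row2 -= 4·row1 → [0,0,4]

L=[[1,0,0],[3,1,0],[-1,4,1]] U=[[4,2,-1],[0,-4,1],[0,0,4]]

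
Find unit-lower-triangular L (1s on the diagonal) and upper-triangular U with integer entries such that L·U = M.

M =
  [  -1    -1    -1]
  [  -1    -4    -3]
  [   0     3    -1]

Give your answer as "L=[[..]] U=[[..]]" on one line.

L=[[1,0,0],[1,1,0],[0,-1,1]] U=[[-1,-1,-1],[0,-3,-2],[0,0,-3]]

  r1 -= 1·r0 → [0,-3,-2]
  r2 -= 0·r0 → [0,3,-1]
  r2 -= -1·r1 → [0,0,-3]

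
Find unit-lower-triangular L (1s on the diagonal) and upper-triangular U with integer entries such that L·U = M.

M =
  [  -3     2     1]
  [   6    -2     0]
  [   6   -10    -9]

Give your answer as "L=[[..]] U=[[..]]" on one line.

L=[[1,0,0],[-2,1,0],[-2,-3,1]] U=[[-3,2,1],[0,2,2],[0,0,-1]]

  R1 -= -2·R0 → [0,2,2]
  R2 -= -2·R0 → [0,-6,-7]
  R2 -= -3·R1 → [0,0,-1]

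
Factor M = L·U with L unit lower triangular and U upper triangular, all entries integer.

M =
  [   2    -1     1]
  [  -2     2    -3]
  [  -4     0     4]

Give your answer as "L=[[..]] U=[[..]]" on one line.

  R1 -= -1·R0 → [0,1,-2]
  R2 -= -2·R0 → [0,-2,6]
  R2 -= -2·R1 → [0,0,2]

L=[[1,0,0],[-1,1,0],[-2,-2,1]] U=[[2,-1,1],[0,1,-2],[0,0,2]]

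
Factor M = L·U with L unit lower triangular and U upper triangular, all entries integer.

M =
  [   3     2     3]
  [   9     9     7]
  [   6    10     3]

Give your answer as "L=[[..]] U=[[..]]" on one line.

  R1 -= 3·R0 → [0,3,-2]
  R2 -= 2·R0 → [0,6,-3]
  R2 -= 2·R1 → [0,0,1]

L=[[1,0,0],[3,1,0],[2,2,1]] U=[[3,2,3],[0,3,-2],[0,0,1]]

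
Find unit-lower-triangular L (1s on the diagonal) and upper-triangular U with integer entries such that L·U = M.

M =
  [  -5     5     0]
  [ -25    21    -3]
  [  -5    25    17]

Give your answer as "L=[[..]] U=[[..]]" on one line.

  row1 -= 5·row0 → [0,-4,-3]
  row2 -= 1·row0 → [0,20,17]
  row2 -= -5·row1 → [0,0,2]

L=[[1,0,0],[5,1,0],[1,-5,1]] U=[[-5,5,0],[0,-4,-3],[0,0,2]]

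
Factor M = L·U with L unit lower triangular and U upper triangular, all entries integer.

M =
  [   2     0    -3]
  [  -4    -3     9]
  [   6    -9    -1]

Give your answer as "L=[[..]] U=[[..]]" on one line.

  r1 -= -2·r0 → [0,-3,3]
  r2 -= 3·r0 → [0,-9,8]
  r2 -= 3·r1 → [0,0,-1]

L=[[1,0,0],[-2,1,0],[3,3,1]] U=[[2,0,-3],[0,-3,3],[0,0,-1]]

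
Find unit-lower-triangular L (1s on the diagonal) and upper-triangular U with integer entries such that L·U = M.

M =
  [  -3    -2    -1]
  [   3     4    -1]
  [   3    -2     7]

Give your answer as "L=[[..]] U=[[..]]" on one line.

  R1 -= -1·R0 → [0,2,-2]
  R2 -= -1·R0 → [0,-4,6]
  R2 -= -2·R1 → [0,0,2]

L=[[1,0,0],[-1,1,0],[-1,-2,1]] U=[[-3,-2,-1],[0,2,-2],[0,0,2]]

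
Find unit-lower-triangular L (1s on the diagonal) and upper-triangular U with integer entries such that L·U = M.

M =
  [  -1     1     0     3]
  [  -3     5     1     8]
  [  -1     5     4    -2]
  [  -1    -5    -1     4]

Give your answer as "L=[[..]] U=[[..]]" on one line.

L=[[1,0,0,0],[3,1,0,0],[1,2,1,0],[1,-3,1,1]] U=[[-1,1,0,3],[0,2,1,-1],[0,0,2,-3],[0,0,0,1]]

  row1 -= 3·row0 → [0,2,1,-1]
  row2 -= 1·row0 → [0,4,4,-5]
  row3 -= 1·row0 → [0,-6,-1,1]
  row2 -= 2·row1 → [0,0,2,-3]
  row3 -= -3·row1 → [0,0,2,-2]
  row3 -= 1·row2 → [0,0,0,1]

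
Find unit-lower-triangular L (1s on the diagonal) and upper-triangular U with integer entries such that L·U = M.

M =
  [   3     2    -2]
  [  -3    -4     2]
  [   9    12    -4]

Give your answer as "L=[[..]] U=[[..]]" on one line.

L=[[1,0,0],[-1,1,0],[3,-3,1]] U=[[3,2,-2],[0,-2,0],[0,0,2]]

  r1 -= -1·r0 → [0,-2,0]
  r2 -= 3·r0 → [0,6,2]
  r2 -= -3·r1 → [0,0,2]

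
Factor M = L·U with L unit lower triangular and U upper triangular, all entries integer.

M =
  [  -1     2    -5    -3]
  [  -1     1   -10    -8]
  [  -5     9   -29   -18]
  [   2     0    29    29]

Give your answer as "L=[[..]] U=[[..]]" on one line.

  R1 -= 1·R0 → [0,-1,-5,-5]
  R2 -= 5·R0 → [0,-1,-4,-3]
  R3 -= -2·R0 → [0,4,19,23]
  R2 -= 1·R1 → [0,0,1,2]
  R3 -= -4·R1 → [0,0,-1,3]
  R3 -= -1·R2 → [0,0,0,5]

L=[[1,0,0,0],[1,1,0,0],[5,1,1,0],[-2,-4,-1,1]] U=[[-1,2,-5,-3],[0,-1,-5,-5],[0,0,1,2],[0,0,0,5]]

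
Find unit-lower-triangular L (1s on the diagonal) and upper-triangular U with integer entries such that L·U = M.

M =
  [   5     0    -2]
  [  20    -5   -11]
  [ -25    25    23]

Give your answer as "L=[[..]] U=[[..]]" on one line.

L=[[1,0,0],[4,1,0],[-5,-5,1]] U=[[5,0,-2],[0,-5,-3],[0,0,-2]]

  r1 -= 4·r0 → [0,-5,-3]
  r2 -= -5·r0 → [0,25,13]
  r2 -= -5·r1 → [0,0,-2]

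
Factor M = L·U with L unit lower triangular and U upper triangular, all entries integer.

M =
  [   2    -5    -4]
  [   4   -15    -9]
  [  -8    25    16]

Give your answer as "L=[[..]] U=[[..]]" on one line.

L=[[1,0,0],[2,1,0],[-4,-1,1]] U=[[2,-5,-4],[0,-5,-1],[0,0,-1]]

  row1 -= 2·row0 → [0,-5,-1]
  row2 -= -4·row0 → [0,5,0]
  row2 -= -1·row1 → [0,0,-1]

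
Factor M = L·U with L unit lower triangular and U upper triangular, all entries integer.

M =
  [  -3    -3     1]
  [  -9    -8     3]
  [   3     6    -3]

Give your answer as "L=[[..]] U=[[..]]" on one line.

  row1 -= 3·row0 → [0,1,0]
  row2 -= -1·row0 → [0,3,-2]
  row2 -= 3·row1 → [0,0,-2]

L=[[1,0,0],[3,1,0],[-1,3,1]] U=[[-3,-3,1],[0,1,0],[0,0,-2]]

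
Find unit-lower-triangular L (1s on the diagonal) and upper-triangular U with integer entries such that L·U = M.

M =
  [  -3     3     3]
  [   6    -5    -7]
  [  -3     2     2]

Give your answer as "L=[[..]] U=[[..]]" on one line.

L=[[1,0,0],[-2,1,0],[1,-1,1]] U=[[-3,3,3],[0,1,-1],[0,0,-2]]

  row1 -= -2·row0 → [0,1,-1]
  row2 -= 1·row0 → [0,-1,-1]
  row2 -= -1·row1 → [0,0,-2]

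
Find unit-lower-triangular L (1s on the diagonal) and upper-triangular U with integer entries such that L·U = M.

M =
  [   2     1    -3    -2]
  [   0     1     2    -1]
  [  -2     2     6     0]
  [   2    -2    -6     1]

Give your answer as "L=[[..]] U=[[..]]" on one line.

  r1 -= 0·r0 → [0,1,2,-1]
  r2 -= -1·r0 → [0,3,3,-2]
  r3 -= 1·r0 → [0,-3,-3,3]
  r2 -= 3·r1 → [0,0,-3,1]
  r3 -= -3·r1 → [0,0,3,0]
  r3 -= -1·r2 → [0,0,0,1]

L=[[1,0,0,0],[0,1,0,0],[-1,3,1,0],[1,-3,-1,1]] U=[[2,1,-3,-2],[0,1,2,-1],[0,0,-3,1],[0,0,0,1]]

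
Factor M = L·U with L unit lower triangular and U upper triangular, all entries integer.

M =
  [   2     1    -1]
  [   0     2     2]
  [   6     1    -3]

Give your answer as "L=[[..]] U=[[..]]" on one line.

L=[[1,0,0],[0,1,0],[3,-1,1]] U=[[2,1,-1],[0,2,2],[0,0,2]]

  row1 -= 0·row0 → [0,2,2]
  row2 -= 3·row0 → [0,-2,0]
  row2 -= -1·row1 → [0,0,2]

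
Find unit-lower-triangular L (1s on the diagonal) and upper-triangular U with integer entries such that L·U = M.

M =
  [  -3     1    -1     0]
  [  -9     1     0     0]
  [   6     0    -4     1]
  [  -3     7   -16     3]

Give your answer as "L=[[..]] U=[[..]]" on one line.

L=[[1,0,0,0],[3,1,0,0],[-2,-1,1,0],[1,-3,2,1]] U=[[-3,1,-1,0],[0,-2,3,0],[0,0,-3,1],[0,0,0,1]]

  R1 -= 3·R0 → [0,-2,3,0]
  R2 -= -2·R0 → [0,2,-6,1]
  R3 -= 1·R0 → [0,6,-15,3]
  R2 -= -1·R1 → [0,0,-3,1]
  R3 -= -3·R1 → [0,0,-6,3]
  R3 -= 2·R2 → [0,0,0,1]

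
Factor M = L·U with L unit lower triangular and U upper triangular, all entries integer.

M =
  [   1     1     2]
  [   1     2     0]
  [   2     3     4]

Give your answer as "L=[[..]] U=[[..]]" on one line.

  R1 -= 1·R0 → [0,1,-2]
  R2 -= 2·R0 → [0,1,0]
  R2 -= 1·R1 → [0,0,2]

L=[[1,0,0],[1,1,0],[2,1,1]] U=[[1,1,2],[0,1,-2],[0,0,2]]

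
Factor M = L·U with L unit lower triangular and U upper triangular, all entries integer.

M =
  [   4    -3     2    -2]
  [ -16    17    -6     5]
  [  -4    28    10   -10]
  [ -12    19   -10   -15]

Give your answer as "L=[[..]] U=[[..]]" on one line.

L=[[1,0,0,0],[-4,1,0,0],[-1,5,1,0],[-3,2,-4,1]] U=[[4,-3,2,-2],[0,5,2,-3],[0,0,2,3],[0,0,0,-3]]

  r1 -= -4·r0 → [0,5,2,-3]
  r2 -= -1·r0 → [0,25,12,-12]
  r3 -= -3·r0 → [0,10,-4,-21]
  r2 -= 5·r1 → [0,0,2,3]
  r3 -= 2·r1 → [0,0,-8,-15]
  r3 -= -4·r2 → [0,0,0,-3]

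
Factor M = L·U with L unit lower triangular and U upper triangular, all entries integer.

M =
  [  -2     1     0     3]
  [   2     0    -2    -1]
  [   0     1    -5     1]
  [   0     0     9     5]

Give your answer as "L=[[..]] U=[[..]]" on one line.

  row1 -= -1·row0 → [0,1,-2,2]
  row2 -= 0·row0 → [0,1,-5,1]
  row3 -= 0·row0 → [0,0,9,5]
  row2 -= 1·row1 → [0,0,-3,-1]
  row3 -= 0·row1 → [0,0,9,5]
  row3 -= -3·row2 → [0,0,0,2]

L=[[1,0,0,0],[-1,1,0,0],[0,1,1,0],[0,0,-3,1]] U=[[-2,1,0,3],[0,1,-2,2],[0,0,-3,-1],[0,0,0,2]]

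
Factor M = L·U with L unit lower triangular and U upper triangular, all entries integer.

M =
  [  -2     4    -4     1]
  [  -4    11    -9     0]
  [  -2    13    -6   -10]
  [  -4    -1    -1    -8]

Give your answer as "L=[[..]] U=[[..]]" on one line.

L=[[1,0,0,0],[2,1,0,0],[1,3,1,0],[2,-3,4,1]] U=[[-2,4,-4,1],[0,3,-1,-2],[0,0,1,-5],[0,0,0,4]]

  r1 -= 2·r0 → [0,3,-1,-2]
  r2 -= 1·r0 → [0,9,-2,-11]
  r3 -= 2·r0 → [0,-9,7,-10]
  r2 -= 3·r1 → [0,0,1,-5]
  r3 -= -3·r1 → [0,0,4,-16]
  r3 -= 4·r2 → [0,0,0,4]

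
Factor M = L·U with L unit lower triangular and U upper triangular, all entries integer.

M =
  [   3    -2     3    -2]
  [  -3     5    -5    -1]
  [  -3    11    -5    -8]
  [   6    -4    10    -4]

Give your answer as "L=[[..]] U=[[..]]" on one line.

  R1 -= -1·R0 → [0,3,-2,-3]
  R2 -= -1·R0 → [0,9,-2,-10]
  R3 -= 2·R0 → [0,0,4,0]
  R2 -= 3·R1 → [0,0,4,-1]
  R3 -= 0·R1 → [0,0,4,0]
  R3 -= 1·R2 → [0,0,0,1]

L=[[1,0,0,0],[-1,1,0,0],[-1,3,1,0],[2,0,1,1]] U=[[3,-2,3,-2],[0,3,-2,-3],[0,0,4,-1],[0,0,0,1]]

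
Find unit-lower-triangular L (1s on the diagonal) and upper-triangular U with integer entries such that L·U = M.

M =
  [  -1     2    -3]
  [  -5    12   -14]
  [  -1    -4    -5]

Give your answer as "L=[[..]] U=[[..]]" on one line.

L=[[1,0,0],[5,1,0],[1,-3,1]] U=[[-1,2,-3],[0,2,1],[0,0,1]]

  R1 -= 5·R0 → [0,2,1]
  R2 -= 1·R0 → [0,-6,-2]
  R2 -= -3·R1 → [0,0,1]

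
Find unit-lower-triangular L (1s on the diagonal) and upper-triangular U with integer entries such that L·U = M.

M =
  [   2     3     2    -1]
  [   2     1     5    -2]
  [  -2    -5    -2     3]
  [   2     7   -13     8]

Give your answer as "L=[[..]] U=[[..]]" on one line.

  r1 -= 1·r0 → [0,-2,3,-1]
  r2 -= -1·r0 → [0,-2,0,2]
  r3 -= 1·r0 → [0,4,-15,9]
  r2 -= 1·r1 → [0,0,-3,3]
  r3 -= -2·r1 → [0,0,-9,7]
  r3 -= 3·r2 → [0,0,0,-2]

L=[[1,0,0,0],[1,1,0,0],[-1,1,1,0],[1,-2,3,1]] U=[[2,3,2,-1],[0,-2,3,-1],[0,0,-3,3],[0,0,0,-2]]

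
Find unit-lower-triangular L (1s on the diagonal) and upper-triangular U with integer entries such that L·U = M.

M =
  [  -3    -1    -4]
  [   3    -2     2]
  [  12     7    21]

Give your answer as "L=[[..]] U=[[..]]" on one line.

L=[[1,0,0],[-1,1,0],[-4,-1,1]] U=[[-3,-1,-4],[0,-3,-2],[0,0,3]]

  R1 -= -1·R0 → [0,-3,-2]
  R2 -= -4·R0 → [0,3,5]
  R2 -= -1·R1 → [0,0,3]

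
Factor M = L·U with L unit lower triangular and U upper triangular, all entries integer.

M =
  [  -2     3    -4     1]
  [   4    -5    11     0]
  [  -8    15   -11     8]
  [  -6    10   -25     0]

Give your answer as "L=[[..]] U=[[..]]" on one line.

  r1 -= -2·r0 → [0,1,3,2]
  r2 -= 4·r0 → [0,3,5,4]
  r3 -= 3·r0 → [0,1,-13,-3]
  r2 -= 3·r1 → [0,0,-4,-2]
  r3 -= 1·r1 → [0,0,-16,-5]
  r3 -= 4·r2 → [0,0,0,3]

L=[[1,0,0,0],[-2,1,0,0],[4,3,1,0],[3,1,4,1]] U=[[-2,3,-4,1],[0,1,3,2],[0,0,-4,-2],[0,0,0,3]]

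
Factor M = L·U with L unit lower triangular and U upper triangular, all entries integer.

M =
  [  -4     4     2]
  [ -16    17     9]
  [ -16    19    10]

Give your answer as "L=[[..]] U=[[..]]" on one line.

L=[[1,0,0],[4,1,0],[4,3,1]] U=[[-4,4,2],[0,1,1],[0,0,-1]]

  R1 -= 4·R0 → [0,1,1]
  R2 -= 4·R0 → [0,3,2]
  R2 -= 3·R1 → [0,0,-1]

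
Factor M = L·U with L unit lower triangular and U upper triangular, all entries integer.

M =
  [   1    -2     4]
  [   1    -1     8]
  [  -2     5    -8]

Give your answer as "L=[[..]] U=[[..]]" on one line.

L=[[1,0,0],[1,1,0],[-2,1,1]] U=[[1,-2,4],[0,1,4],[0,0,-4]]

  r1 -= 1·r0 → [0,1,4]
  r2 -= -2·r0 → [0,1,0]
  r2 -= 1·r1 → [0,0,-4]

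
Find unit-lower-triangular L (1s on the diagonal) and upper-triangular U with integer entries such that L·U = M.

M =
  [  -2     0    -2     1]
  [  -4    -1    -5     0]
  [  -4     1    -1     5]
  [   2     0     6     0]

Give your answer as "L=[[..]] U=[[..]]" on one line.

L=[[1,0,0,0],[2,1,0,0],[2,-1,1,0],[-1,0,2,1]] U=[[-2,0,-2,1],[0,-1,-1,-2],[0,0,2,1],[0,0,0,-1]]

  r1 -= 2·r0 → [0,-1,-1,-2]
  r2 -= 2·r0 → [0,1,3,3]
  r3 -= -1·r0 → [0,0,4,1]
  r2 -= -1·r1 → [0,0,2,1]
  r3 -= 0·r1 → [0,0,4,1]
  r3 -= 2·r2 → [0,0,0,-1]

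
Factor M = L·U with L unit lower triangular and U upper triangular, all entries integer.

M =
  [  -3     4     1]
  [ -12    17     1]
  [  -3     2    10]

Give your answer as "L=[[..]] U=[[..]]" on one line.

L=[[1,0,0],[4,1,0],[1,-2,1]] U=[[-3,4,1],[0,1,-3],[0,0,3]]

  R1 -= 4·R0 → [0,1,-3]
  R2 -= 1·R0 → [0,-2,9]
  R2 -= -2·R1 → [0,0,3]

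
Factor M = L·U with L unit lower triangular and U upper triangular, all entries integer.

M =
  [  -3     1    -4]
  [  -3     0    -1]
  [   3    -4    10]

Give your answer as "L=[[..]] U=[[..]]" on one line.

  row1 -= 1·row0 → [0,-1,3]
  row2 -= -1·row0 → [0,-3,6]
  row2 -= 3·row1 → [0,0,-3]

L=[[1,0,0],[1,1,0],[-1,3,1]] U=[[-3,1,-4],[0,-1,3],[0,0,-3]]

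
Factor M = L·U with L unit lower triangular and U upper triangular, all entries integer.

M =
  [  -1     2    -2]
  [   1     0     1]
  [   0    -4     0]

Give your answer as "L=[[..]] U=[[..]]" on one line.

L=[[1,0,0],[-1,1,0],[0,-2,1]] U=[[-1,2,-2],[0,2,-1],[0,0,-2]]

  R1 -= -1·R0 → [0,2,-1]
  R2 -= 0·R0 → [0,-4,0]
  R2 -= -2·R1 → [0,0,-2]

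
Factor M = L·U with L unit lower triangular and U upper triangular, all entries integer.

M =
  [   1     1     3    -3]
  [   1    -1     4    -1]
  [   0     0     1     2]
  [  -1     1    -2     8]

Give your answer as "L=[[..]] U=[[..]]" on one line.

  R1 -= 1·R0 → [0,-2,1,2]
  R2 -= 0·R0 → [0,0,1,2]
  R3 -= -1·R0 → [0,2,1,5]
  R2 -= 0·R1 → [0,0,1,2]
  R3 -= -1·R1 → [0,0,2,7]
  R3 -= 2·R2 → [0,0,0,3]

L=[[1,0,0,0],[1,1,0,0],[0,0,1,0],[-1,-1,2,1]] U=[[1,1,3,-3],[0,-2,1,2],[0,0,1,2],[0,0,0,3]]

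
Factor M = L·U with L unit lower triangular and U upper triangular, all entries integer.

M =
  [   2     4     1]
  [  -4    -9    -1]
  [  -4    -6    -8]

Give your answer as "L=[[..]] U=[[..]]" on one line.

  row1 -= -2·row0 → [0,-1,1]
  row2 -= -2·row0 → [0,2,-6]
  row2 -= -2·row1 → [0,0,-4]

L=[[1,0,0],[-2,1,0],[-2,-2,1]] U=[[2,4,1],[0,-1,1],[0,0,-4]]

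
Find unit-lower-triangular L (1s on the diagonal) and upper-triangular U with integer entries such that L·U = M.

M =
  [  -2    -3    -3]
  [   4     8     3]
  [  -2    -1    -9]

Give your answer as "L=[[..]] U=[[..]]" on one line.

L=[[1,0,0],[-2,1,0],[1,1,1]] U=[[-2,-3,-3],[0,2,-3],[0,0,-3]]

  r1 -= -2·r0 → [0,2,-3]
  r2 -= 1·r0 → [0,2,-6]
  r2 -= 1·r1 → [0,0,-3]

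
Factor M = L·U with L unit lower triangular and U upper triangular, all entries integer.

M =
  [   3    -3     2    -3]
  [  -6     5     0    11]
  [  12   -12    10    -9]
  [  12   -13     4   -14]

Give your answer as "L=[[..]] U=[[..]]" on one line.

L=[[1,0,0,0],[-2,1,0,0],[4,0,1,0],[4,1,-4,1]] U=[[3,-3,2,-3],[0,-1,4,5],[0,0,2,3],[0,0,0,5]]

  R1 -= -2·R0 → [0,-1,4,5]
  R2 -= 4·R0 → [0,0,2,3]
  R3 -= 4·R0 → [0,-1,-4,-2]
  R2 -= 0·R1 → [0,0,2,3]
  R3 -= 1·R1 → [0,0,-8,-7]
  R3 -= -4·R2 → [0,0,0,5]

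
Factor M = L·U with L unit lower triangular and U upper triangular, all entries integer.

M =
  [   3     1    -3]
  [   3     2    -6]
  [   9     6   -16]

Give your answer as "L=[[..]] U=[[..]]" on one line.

L=[[1,0,0],[1,1,0],[3,3,1]] U=[[3,1,-3],[0,1,-3],[0,0,2]]

  row1 -= 1·row0 → [0,1,-3]
  row2 -= 3·row0 → [0,3,-7]
  row2 -= 3·row1 → [0,0,2]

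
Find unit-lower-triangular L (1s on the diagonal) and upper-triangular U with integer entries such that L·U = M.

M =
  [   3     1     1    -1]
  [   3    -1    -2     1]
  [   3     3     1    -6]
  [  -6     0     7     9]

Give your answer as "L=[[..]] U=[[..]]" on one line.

  r1 -= 1·r0 → [0,-2,-3,2]
  r2 -= 1·r0 → [0,2,0,-5]
  r3 -= -2·r0 → [0,2,9,7]
  r2 -= -1·r1 → [0,0,-3,-3]
  r3 -= -1·r1 → [0,0,6,9]
  r3 -= -2·r2 → [0,0,0,3]

L=[[1,0,0,0],[1,1,0,0],[1,-1,1,0],[-2,-1,-2,1]] U=[[3,1,1,-1],[0,-2,-3,2],[0,0,-3,-3],[0,0,0,3]]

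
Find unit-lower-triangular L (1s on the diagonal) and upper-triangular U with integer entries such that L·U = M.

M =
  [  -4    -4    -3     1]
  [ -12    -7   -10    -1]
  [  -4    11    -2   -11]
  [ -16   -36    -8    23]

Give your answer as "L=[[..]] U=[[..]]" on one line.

  r1 -= 3·r0 → [0,5,-1,-4]
  r2 -= 1·r0 → [0,15,1,-12]
  r3 -= 4·r0 → [0,-20,4,19]
  r2 -= 3·r1 → [0,0,4,0]
  r3 -= -4·r1 → [0,0,0,3]
  r3 -= 0·r2 → [0,0,0,3]

L=[[1,0,0,0],[3,1,0,0],[1,3,1,0],[4,-4,0,1]] U=[[-4,-4,-3,1],[0,5,-1,-4],[0,0,4,0],[0,0,0,3]]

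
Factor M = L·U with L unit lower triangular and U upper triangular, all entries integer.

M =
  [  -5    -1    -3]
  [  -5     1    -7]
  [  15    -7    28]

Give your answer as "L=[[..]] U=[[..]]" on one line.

L=[[1,0,0],[1,1,0],[-3,-5,1]] U=[[-5,-1,-3],[0,2,-4],[0,0,-1]]

  R1 -= 1·R0 → [0,2,-4]
  R2 -= -3·R0 → [0,-10,19]
  R2 -= -5·R1 → [0,0,-1]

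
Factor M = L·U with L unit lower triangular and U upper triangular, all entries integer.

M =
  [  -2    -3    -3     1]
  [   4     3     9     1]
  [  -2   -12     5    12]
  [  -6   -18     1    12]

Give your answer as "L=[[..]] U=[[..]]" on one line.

  R1 -= -2·R0 → [0,-3,3,3]
  R2 -= 1·R0 → [0,-9,8,11]
  R3 -= 3·R0 → [0,-9,10,9]
  R2 -= 3·R1 → [0,0,-1,2]
  R3 -= 3·R1 → [0,0,1,0]
  R3 -= -1·R2 → [0,0,0,2]

L=[[1,0,0,0],[-2,1,0,0],[1,3,1,0],[3,3,-1,1]] U=[[-2,-3,-3,1],[0,-3,3,3],[0,0,-1,2],[0,0,0,2]]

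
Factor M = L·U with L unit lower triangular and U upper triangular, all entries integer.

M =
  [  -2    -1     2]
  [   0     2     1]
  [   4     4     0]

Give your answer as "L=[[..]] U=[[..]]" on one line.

  row1 -= 0·row0 → [0,2,1]
  row2 -= -2·row0 → [0,2,4]
  row2 -= 1·row1 → [0,0,3]

L=[[1,0,0],[0,1,0],[-2,1,1]] U=[[-2,-1,2],[0,2,1],[0,0,3]]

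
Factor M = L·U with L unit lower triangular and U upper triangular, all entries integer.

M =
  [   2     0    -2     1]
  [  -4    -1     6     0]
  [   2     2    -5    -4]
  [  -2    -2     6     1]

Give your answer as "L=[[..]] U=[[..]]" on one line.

  R1 -= -2·R0 → [0,-1,2,2]
  R2 -= 1·R0 → [0,2,-3,-5]
  R3 -= -1·R0 → [0,-2,4,2]
  R2 -= -2·R1 → [0,0,1,-1]
  R3 -= 2·R1 → [0,0,0,-2]
  R3 -= 0·R2 → [0,0,0,-2]

L=[[1,0,0,0],[-2,1,0,0],[1,-2,1,0],[-1,2,0,1]] U=[[2,0,-2,1],[0,-1,2,2],[0,0,1,-1],[0,0,0,-2]]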